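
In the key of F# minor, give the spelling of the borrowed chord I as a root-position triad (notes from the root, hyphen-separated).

The root, F#, is scale degree 1 — the same note in F# minor and F# major; only the chord quality changes. Stacking thirds in F# major on F# gives F#–A#–C#.

F#-A#-C#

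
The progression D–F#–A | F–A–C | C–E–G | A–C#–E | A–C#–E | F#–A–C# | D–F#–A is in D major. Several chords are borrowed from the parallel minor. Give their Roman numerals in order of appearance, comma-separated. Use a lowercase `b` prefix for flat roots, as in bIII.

D major has the diatonic set D, Em, F#m, G, A, Bm, C#dim. D–F#–A = D, A–C#–E = A and F#–A–C# = F#m all belong to that set. But F–A–C is foreign: the diatonic iii on degree 3 is F#m, whereas F comes from D minor. It is labeled bIII. But C–E–G is foreign: the diatonic vii° on degree 7 is C#dim, whereas C comes from D minor. It is labeled bVII.

bIII, bVII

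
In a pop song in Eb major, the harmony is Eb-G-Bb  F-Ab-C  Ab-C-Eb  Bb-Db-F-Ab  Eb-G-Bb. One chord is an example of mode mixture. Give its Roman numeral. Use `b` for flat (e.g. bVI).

v7

Eb major has the diatonic set Eb, Fm, Gm, Ab, Bb, Cm, Ddim. Of the given chords, Eb–G–Bb = Eb, F–Ab–C = Fm and Ab–C–Eb = Ab are diatonic. Bb–Db–F–Ab is not: scale degree 5 in Eb major carries Bb (V). In Eb minor the chord on that degree is Bbm7, so here it functions as v7, borrowed from the parallel minor.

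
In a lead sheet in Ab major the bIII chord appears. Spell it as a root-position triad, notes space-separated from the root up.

Cb Eb Gb

Scale degree 3 in Ab major is C. bIII uses the lowered form, Cb, taken from Ab minor. Building the major chord from the parallel minor on Cb: Cb–Eb–Gb.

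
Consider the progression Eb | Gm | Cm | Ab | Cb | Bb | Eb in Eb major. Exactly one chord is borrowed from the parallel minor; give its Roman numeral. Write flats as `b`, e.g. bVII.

bVI

In Eb major the diatonic chords are Eb, Fm, Gm, Ab, Bb, Cm, Ddim. Eb, Gm, Cm, Ab and Bb are all diatonic. Cb (Cb–Eb–Gb) doesn't fit — on degree 6 Eb major would have Cm (vi). Cb is the degree-6 chord of Eb minor, so it is the borrowed bVI.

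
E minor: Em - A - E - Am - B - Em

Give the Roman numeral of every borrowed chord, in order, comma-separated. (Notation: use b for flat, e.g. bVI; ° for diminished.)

IV, I

The diatonic triads in E minor (with V from harmonic minor) are Em, F#dim, G, Am, B, C, D. Em, Am and B all belong to that set. A (A–C#–E) doesn't fit — on degree 4 E minor would have Am (iv). A is the degree-4 chord of E major, so it is the borrowed IV. E (E–G#–B) doesn't fit — on degree 1 E minor would have Em (i). E is the degree-1 chord of E major, so it is the borrowed I.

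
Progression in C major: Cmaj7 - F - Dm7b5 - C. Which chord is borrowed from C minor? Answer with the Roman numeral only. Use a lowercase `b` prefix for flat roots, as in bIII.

In C major the diatonic chords are C, Dm, Em, F, G, Am, Bdim. Cmaj7, F and C are all diatonic. Dm7b5 (D–F–Ab–C) doesn't fit — on degree 2 C major would have Dm (ii). Dm7b5 is the degree-2 chord of C minor, so it is the borrowed iiø7.

iiø7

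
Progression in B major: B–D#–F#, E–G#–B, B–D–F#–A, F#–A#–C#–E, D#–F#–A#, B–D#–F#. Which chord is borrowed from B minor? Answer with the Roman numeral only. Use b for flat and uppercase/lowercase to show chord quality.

B major has the diatonic set B, C#m, D#m, E, F#, G#m, A#dim. B–D#–F# = B, E–G#–B = E, F#–A#–C#–E = F#7 and D#–F#–A# = D#m are all diatonic. B–D–F#–A is not: scale degree 1 in B major carries B (I). In B minor the chord on that degree is Bm7, so here it functions as i7, borrowed from the parallel minor.

i7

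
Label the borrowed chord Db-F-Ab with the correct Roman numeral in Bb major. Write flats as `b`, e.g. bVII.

bIII

In Bb major scale degree 3 is D; Db is its lowered form, from Bb minor. Diatonically Bb major has Dm (iii) on that degree; Db–F–Ab is instead the major chord native to Bb minor, so it takes the label bIII.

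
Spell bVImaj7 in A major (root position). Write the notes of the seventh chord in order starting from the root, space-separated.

bVImaj7 is built on the lowered scale degree 6. In A major degree 6 is F#; lowered it becomes F. Stacking thirds in A minor on F gives F–A–C–E.

F A C E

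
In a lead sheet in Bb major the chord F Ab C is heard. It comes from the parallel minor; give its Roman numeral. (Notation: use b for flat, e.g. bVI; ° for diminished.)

The root F is the diatonic 5th degree of Bb major; the borrowing shows in the chord quality. The diatonic chord on degree 5 would be F (V), but F–Ab–C is the minor chord from Bb minor. As a borrowed chord it is labeled v.

v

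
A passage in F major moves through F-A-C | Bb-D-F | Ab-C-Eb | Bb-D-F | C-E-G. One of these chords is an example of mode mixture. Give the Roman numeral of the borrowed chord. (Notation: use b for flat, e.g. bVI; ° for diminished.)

bIII

The diatonic triads in F major are F, Gm, Am, Bb, C, Dm, Edim. Of the given chords, F–A–C = F, Bb–D–F = Bb and C–E–G = C are diatonic. Ab–C–Eb is not: scale degree 3 in F major carries Am (iii). In F minor the chord on that degree is Ab, so here it functions as bIII, borrowed from the parallel minor.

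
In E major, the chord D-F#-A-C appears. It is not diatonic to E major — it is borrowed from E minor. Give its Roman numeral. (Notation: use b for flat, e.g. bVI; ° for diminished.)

bVII7

The root D is the lowered 7th scale degree — diatonically E major has D# there. The diatonic chord on degree 7 would be D#dim (vii°), but D–F#–A–C is the dominant-seventh chord from E minor. As a borrowed chord it is labeled bVII7.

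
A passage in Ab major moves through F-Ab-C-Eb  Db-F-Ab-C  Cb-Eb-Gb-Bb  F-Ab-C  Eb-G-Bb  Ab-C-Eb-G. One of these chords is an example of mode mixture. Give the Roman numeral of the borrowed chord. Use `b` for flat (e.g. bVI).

Ab major has the diatonic set Ab, Bbm, Cm, Db, Eb, Fm, Gdim. F–Ab–C–Eb = Fm7, Db–F–Ab–C = Dbmaj7, F–Ab–C = Fm, Eb–G–Bb = Eb and Ab–C–Eb–G = Abmaj7 all belong to that set. But Cb–Eb–Gb–Bb is foreign: the diatonic iii on degree 3 is Cm, whereas Cbmaj7 comes from Ab minor. It is labeled bIIImaj7.

bIIImaj7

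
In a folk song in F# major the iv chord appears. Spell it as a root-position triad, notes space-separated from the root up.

B D F#

The root, B, is scale degree 4 — the same note in F# major and F# minor; only the chord quality changes. Building the minor chord from the parallel minor on B: B–D–F#.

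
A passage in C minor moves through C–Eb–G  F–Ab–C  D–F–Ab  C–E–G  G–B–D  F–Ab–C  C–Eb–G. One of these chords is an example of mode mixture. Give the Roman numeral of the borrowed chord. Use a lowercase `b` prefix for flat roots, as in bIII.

In C minor (with V from harmonic minor) the diatonic chords are Cm, Ddim, Eb, Fm, G, Ab, Bb. C–Eb–G = Cm, F–Ab–C = Fm, D–F–Ab = Ddim and G–B–D = G are all diatonic. C–E–G doesn't fit — on degree 1 C minor would have Cm (i). C is the degree-1 chord of C major, so it is the borrowed I.

I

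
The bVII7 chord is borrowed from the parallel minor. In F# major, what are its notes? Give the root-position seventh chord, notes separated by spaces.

E G# B D

The root of bVII7 is the lowered 7th degree: E# becomes E. Stacking thirds in F# minor on E gives E–G#–B–D.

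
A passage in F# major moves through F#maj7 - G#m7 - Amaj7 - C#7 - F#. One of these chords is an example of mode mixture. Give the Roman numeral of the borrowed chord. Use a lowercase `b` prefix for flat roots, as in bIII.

bIIImaj7

The diatonic triads in F# major are F#, G#m, A#m, B, C#, D#m, E#dim. F#maj7, G#m7, C#7 and F# are all diatonic. Amaj7 (A–C#–E–G#) is not: scale degree 3 in F# major carries A#m (iii). In F# minor the chord on that degree is Amaj7, so here it functions as bIIImaj7, borrowed from the parallel minor.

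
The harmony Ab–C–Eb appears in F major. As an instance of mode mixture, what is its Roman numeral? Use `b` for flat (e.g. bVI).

bIII

In F major scale degree 3 is A; Ab is its lowered form, from F minor. The diatonic chord on degree 3 would be Am (iii), but Ab–C–Eb is the major chord from F minor. As a borrowed chord it is labeled bIII.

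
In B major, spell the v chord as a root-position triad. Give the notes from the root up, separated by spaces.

F# A C#

v is built on scale degree 5, which is F# in both B major and its parallel. Building the minor chord from the parallel minor on F#: F#–A–C#.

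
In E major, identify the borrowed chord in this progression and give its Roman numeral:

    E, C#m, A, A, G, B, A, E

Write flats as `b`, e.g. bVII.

bIII

E major has the diatonic set E, F#m, G#m, A, B, C#m, D#dim. E, C#m, A and B are all diatonic. But G (G–B–D) is foreign: the diatonic iii on degree 3 is G#m, whereas G comes from E minor. It is labeled bIII.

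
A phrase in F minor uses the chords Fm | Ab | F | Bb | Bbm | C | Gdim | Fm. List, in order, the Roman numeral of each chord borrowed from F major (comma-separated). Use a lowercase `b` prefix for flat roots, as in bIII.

F minor has the diatonic set Fm, Gdim, Ab, Bbm, C, Db, Eb (with V from harmonic minor). Fm, Ab, Bbm, C and Gdim are all diatonic. F (F–A–C) doesn't fit — on degree 1 F minor would have Fm (i). F is the degree-1 chord of F major, so it is the borrowed I. But Bb (Bb–D–F) is foreign: the diatonic iv on degree 4 is Bbm, whereas Bb comes from F major. It is labeled IV.

I, IV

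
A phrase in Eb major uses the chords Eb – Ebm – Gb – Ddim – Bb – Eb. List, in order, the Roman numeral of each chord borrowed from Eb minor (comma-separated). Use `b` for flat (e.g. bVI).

i, bIII

In Eb major the diatonic chords are Eb, Fm, Gm, Ab, Bb, Cm, Ddim. Eb, Ddim and Bb all belong to that set. Ebm (Eb–Gb–Bb) is not: scale degree 1 in Eb major carries Eb (I). In Eb minor the chord on that degree is Ebm, so here it functions as i, borrowed from the parallel minor. But Gb (Gb–Bb–Db) is foreign: the diatonic iii on degree 3 is Gm, whereas Gb comes from Eb minor. It is labeled bIII.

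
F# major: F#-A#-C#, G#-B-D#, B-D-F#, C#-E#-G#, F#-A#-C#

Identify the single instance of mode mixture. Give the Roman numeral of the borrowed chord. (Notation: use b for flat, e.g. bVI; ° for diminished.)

The diatonic triads in F# major are F#, G#m, A#m, B, C#, D#m, E#dim. Of the given chords, F#–A#–C# = F#, G#–B–D# = G#m and C#–E#–G# = C# are diatonic. B–D–F# doesn't fit — on degree 4 F# major would have B (IV). Bm is the degree-4 chord of F# minor, so it is the borrowed iv.

iv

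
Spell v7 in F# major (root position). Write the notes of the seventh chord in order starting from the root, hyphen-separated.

C#-E-G#-B

v7 is built on scale degree 5, which is C# in both F# major and its parallel. In F# minor the chord on C# is C#–E–G#–B.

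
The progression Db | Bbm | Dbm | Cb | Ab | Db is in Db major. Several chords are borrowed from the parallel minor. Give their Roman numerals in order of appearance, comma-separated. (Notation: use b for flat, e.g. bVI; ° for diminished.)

i, bVII

The diatonic triads in Db major are Db, Ebm, Fm, Gb, Ab, Bbm, Cdim. Db, Bbm and Ab all belong to that set. Dbm (Db–Fb–Ab) is not: scale degree 1 in Db major carries Db (I). In Db minor the chord on that degree is Dbm, so here it functions as i, borrowed from the parallel minor. Cb (Cb–Eb–Gb) doesn't fit — on degree 7 Db major would have Cdim (vii°). Cb is the degree-7 chord of Db minor, so it is the borrowed bVII.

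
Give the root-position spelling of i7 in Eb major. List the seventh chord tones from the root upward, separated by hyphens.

Eb-Gb-Bb-Db

i7 is built on scale degree 1, which is Eb in both Eb major and its parallel. In Eb minor the chord on Eb is Eb–Gb–Bb–Db.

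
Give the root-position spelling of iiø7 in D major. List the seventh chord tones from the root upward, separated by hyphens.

E-G-Bb-D

The root, E, is scale degree 2 — the same note in D major and D minor; only the chord quality changes. Stacking thirds in D minor on E gives E–G–Bb–D.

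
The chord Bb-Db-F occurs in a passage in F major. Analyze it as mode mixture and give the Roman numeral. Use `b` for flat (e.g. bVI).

iv

Bb is scale degree 4 in F major. The diatonic chord on degree 4 would be Bb (IV), but Bb–Db–F is the minor chord from F minor. As a borrowed chord it is labeled iv.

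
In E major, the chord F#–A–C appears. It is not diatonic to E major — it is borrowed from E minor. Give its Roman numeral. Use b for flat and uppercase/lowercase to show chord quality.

F# is scale degree 2 in E major. F#–A–C is a diminished chord — the form found in E minor, not the diatonic ii (F#m). Borrowed into E major it is written ii°.

ii°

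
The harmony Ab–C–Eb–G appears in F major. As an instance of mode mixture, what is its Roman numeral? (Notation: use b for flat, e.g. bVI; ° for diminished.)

bIIImaj7

Ab is the lowered form of scale degree 3 in F major (the diatonic degree 3 is A). The diatonic chord on degree 3 would be Am (iii), but Ab–C–Eb–G is the major-seventh chord from F minor. As a borrowed chord it is labeled bIIImaj7.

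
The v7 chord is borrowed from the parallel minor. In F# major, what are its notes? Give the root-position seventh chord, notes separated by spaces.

The root, C#, is scale degree 5 — the same note in F# major and F# minor; only the chord quality changes. Stacking thirds in F# minor on C# gives C#–E–G#–B.

C# E G# B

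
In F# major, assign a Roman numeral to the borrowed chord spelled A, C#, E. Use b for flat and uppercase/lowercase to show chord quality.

The root A is the lowered 3rd scale degree — diatonically F# major has A# there. Diatonically F# major has A#m (iii) on that degree; A–C#–E is instead the major chord native to F# minor, so it takes the label bIII.

bIII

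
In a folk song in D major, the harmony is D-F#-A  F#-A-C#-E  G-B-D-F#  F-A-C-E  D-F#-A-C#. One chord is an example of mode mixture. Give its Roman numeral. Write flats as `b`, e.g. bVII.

bIIImaj7

In D major the diatonic chords are D, Em, F#m, G, A, Bm, C#dim. Of the given chords, D–F#–A = D, F#–A–C#–E = F#m7, G–B–D–F# = Gmaj7 and D–F#–A–C# = Dmaj7 are diatonic. F–A–C–E doesn't fit — on degree 3 D major would have F#m (iii). Fmaj7 is the degree-3 chord of D minor, so it is the borrowed bIIImaj7.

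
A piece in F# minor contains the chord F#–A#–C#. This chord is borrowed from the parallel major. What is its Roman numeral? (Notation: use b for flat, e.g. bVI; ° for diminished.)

I

F# is scale degree 1 in F# minor. The diatonic chord on degree 1 would be F#m (i), but F#–A#–C# is the major chord from F# major. As a borrowed chord it is labeled I.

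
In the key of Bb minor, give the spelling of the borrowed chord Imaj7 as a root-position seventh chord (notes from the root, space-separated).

Bb D F A

Imaj7 is built on scale degree 1, which is Bb in both Bb minor and its parallel. Building the major-seventh chord from the parallel major on Bb: Bb–D–F–A.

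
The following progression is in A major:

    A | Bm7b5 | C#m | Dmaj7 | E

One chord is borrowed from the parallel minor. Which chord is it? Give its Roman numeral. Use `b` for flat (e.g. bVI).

iiø7

A major has the diatonic set A, Bm, C#m, D, E, F#m, G#dim. A, C#m, Dmaj7 and E are all diatonic. Bm7b5 (B–D–F–A) is not: scale degree 2 in A major carries Bm (ii). In A minor the chord on that degree is Bm7b5, so here it functions as iiø7, borrowed from the parallel minor.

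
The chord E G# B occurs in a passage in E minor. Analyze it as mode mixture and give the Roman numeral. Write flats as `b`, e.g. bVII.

E is scale degree 1 in E minor. The diatonic chord on degree 1 would be Em (i), but E–G#–B is the major chord from E major. As a borrowed chord it is labeled I.

I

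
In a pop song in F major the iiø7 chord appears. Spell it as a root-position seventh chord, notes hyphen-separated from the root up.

The root, G, is scale degree 2 — the same note in F major and F minor; only the chord quality changes. Stacking thirds in F minor on G gives G–Bb–Db–F.

G-Bb-Db-F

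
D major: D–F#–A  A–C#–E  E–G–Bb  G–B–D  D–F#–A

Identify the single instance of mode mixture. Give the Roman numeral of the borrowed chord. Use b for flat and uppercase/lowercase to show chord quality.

ii°

D major has the diatonic set D, Em, F#m, G, A, Bm, C#dim. D–F#–A = D, A–C#–E = A and G–B–D = G are all diatonic. E–G–Bb doesn't fit — on degree 2 D major would have Em (ii). Edim is the degree-2 chord of D minor, so it is the borrowed ii°.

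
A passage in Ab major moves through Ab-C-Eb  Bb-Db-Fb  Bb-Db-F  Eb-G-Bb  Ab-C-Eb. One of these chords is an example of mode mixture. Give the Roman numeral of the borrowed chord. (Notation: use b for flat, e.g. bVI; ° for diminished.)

In Ab major the diatonic chords are Ab, Bbm, Cm, Db, Eb, Fm, Gdim. Ab–C–Eb = Ab, Bb–Db–F = Bbm and Eb–G–Bb = Eb all belong to that set. Bb–Db–Fb is not: scale degree 2 in Ab major carries Bbm (ii). In Ab minor the chord on that degree is Bbdim, so here it functions as ii°, borrowed from the parallel minor.

ii°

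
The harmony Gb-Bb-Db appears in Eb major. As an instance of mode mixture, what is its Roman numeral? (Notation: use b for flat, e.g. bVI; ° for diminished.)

bIII

The root Gb is the lowered 3rd scale degree — diatonically Eb major has G there. Gb–Bb–Db is a major chord — the form found in Eb minor, not the diatonic iii (Gm). Borrowed into Eb major it is written bIII.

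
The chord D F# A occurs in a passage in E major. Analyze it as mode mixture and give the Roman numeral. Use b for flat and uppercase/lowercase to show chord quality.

The root D is the lowered 7th scale degree — diatonically E major has D# there. D–F#–A is a major chord — the form found in E minor, not the diatonic vii° (D#dim). Borrowed into E major it is written bVII.

bVII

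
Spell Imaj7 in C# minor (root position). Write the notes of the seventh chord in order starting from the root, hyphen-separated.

The root, C#, is scale degree 1 — the same note in C# minor and C# major; only the chord quality changes. Building the major-seventh chord from the parallel major on C#: C#–E#–G#–B#.

C#-E#-G#-B#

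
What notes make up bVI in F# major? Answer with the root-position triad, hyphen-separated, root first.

D-F#-A

The root of bVI is the lowered 6th degree: D# becomes D. Stacking thirds in F# minor on D gives D–F#–A.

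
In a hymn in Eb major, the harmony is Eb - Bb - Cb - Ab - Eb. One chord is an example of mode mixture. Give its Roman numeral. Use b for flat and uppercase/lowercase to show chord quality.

In Eb major the diatonic chords are Eb, Fm, Gm, Ab, Bb, Cm, Ddim. Eb, Bb and Ab are all diatonic. Cb (Cb–Eb–Gb) is not: scale degree 6 in Eb major carries Cm (vi). In Eb minor the chord on that degree is Cb, so here it functions as bVI, borrowed from the parallel minor.

bVI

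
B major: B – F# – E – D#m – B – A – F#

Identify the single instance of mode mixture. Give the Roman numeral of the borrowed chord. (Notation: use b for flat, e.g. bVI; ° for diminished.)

bVII

The diatonic triads in B major are B, C#m, D#m, E, F#, G#m, A#dim. Of the given chords, B, F#, E and D#m are diatonic. But A (A–C#–E) is foreign: the diatonic vii° on degree 7 is A#dim, whereas A comes from B minor. It is labeled bVII.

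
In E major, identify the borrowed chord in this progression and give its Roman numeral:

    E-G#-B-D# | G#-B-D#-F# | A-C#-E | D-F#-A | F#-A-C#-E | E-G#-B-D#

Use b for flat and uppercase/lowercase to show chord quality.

E major has the diatonic set E, F#m, G#m, A, B, C#m, D#dim. E–G#–B–D# = Emaj7, G#–B–D#–F# = G#m7, A–C#–E = A and F#–A–C#–E = F#m7 are all diatonic. D–F#–A is not: scale degree 7 in E major carries D#dim (vii°). In E minor the chord on that degree is D, so here it functions as bVII, borrowed from the parallel minor.

bVII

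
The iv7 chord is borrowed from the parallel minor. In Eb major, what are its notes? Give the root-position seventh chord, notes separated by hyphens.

Ab-Cb-Eb-Gb

The root, Ab, is scale degree 4 — the same note in Eb major and Eb minor; only the chord quality changes. Building the minor-seventh chord from the parallel minor on Ab: Ab–Cb–Eb–Gb.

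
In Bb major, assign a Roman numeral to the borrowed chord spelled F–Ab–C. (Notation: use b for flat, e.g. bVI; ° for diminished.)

The root F is the diatonic 5th degree of Bb major; the borrowing shows in the chord quality. The diatonic chord on degree 5 would be F (V), but F–Ab–C is the minor chord from Bb minor. As a borrowed chord it is labeled v.

v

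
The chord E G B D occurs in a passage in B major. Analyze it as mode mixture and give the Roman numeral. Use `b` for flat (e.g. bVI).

iv7

E is scale degree 4 in B major. The diatonic chord on degree 4 would be E (IV), but E–G–B–D is the minor-seventh chord from B minor. As a borrowed chord it is labeled iv7.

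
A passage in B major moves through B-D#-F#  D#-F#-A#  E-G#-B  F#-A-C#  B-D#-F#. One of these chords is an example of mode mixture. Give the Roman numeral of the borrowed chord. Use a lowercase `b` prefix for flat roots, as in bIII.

v

The diatonic triads in B major are B, C#m, D#m, E, F#, G#m, A#dim. B–D#–F# = B, D#–F#–A# = D#m and E–G#–B = E are all diatonic. F#–A–C# doesn't fit — on degree 5 B major would have F# (V). F#m is the degree-5 chord of B minor, so it is the borrowed v.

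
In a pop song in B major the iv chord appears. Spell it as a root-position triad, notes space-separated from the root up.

E G B

The root, E, is scale degree 4 — the same note in B major and B minor; only the chord quality changes. In B minor the chord on E is E–G–B.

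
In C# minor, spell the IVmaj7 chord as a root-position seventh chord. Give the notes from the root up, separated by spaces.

The root, F#, is scale degree 4 — the same note in C# minor and C# major; only the chord quality changes. Stacking thirds in C# major on F# gives F#–A#–C#–E#.

F# A# C# E#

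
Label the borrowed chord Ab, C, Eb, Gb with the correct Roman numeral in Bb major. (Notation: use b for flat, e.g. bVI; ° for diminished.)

In Bb major scale degree 7 is A; Ab is its lowered form, from Bb minor. The diatonic chord on degree 7 would be Adim (vii°), but Ab–C–Eb–Gb is the dominant-seventh chord from Bb minor. As a borrowed chord it is labeled bVII7.

bVII7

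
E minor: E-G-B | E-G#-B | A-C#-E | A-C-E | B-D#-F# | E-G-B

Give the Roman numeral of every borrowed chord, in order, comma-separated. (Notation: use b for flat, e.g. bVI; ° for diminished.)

I, IV

In E minor (with V from harmonic minor) the diatonic chords are Em, F#dim, G, Am, B, C, D. E–G–B = Em, A–C–E = Am and B–D#–F# = B are all diatonic. But E–G#–B is foreign: the diatonic i on degree 1 is Em, whereas E comes from E major. It is labeled I. But A–C#–E is foreign: the diatonic iv on degree 4 is Am, whereas A comes from E major. It is labeled IV.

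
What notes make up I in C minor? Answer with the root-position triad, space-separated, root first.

The root, C, is scale degree 1 — the same note in C minor and C major; only the chord quality changes. Building the major chord from the parallel major on C: C–E–G.

C E G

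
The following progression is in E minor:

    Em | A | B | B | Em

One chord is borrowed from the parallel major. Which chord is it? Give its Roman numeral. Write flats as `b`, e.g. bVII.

IV

In E minor (with V from harmonic minor) the diatonic chords are Em, F#dim, G, Am, B, C, D. Em and B both belong to that set. A (A–C#–E) is not: scale degree 4 in E minor carries Am (iv). In E major the chord on that degree is A, so here it functions as IV, borrowed from the parallel major.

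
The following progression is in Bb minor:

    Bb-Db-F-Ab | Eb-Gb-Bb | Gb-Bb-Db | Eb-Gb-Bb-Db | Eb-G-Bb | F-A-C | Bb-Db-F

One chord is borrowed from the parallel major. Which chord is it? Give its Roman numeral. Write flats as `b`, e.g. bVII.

Bb minor has the diatonic set Bbm, Cdim, Db, Ebm, F, Gb, Ab (with V from harmonic minor). Of the given chords, Bb–Db–F–Ab = Bbm7, Eb–Gb–Bb = Ebm, Gb–Bb–Db = Gb, Eb–Gb–Bb–Db = Ebm7, F–A–C = F and Bb–Db–F = Bbm are diatonic. Eb–G–Bb doesn't fit — on degree 4 Bb minor would have Ebm (iv). Eb is the degree-4 chord of Bb major, so it is the borrowed IV.

IV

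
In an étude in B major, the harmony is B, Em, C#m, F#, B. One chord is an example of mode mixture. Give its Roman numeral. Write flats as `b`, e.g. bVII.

In B major the diatonic chords are B, C#m, D#m, E, F#, G#m, A#dim. B, C#m and F# are all diatonic. Em (E–G–B) is not: scale degree 4 in B major carries E (IV). In B minor the chord on that degree is Em, so here it functions as iv, borrowed from the parallel minor.

iv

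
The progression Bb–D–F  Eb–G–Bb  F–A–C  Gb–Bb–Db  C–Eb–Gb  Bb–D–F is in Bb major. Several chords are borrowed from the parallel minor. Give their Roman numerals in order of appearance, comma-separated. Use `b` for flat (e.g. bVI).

bVI, ii°

In Bb major the diatonic chords are Bb, Cm, Dm, Eb, F, Gm, Adim. Bb–D–F = Bb, Eb–G–Bb = Eb and F–A–C = F are all diatonic. But Gb–Bb–Db is foreign: the diatonic vi on degree 6 is Gm, whereas Gb comes from Bb minor. It is labeled bVI. C–Eb–Gb doesn't fit — on degree 2 Bb major would have Cm (ii). Cdim is the degree-2 chord of Bb minor, so it is the borrowed ii°.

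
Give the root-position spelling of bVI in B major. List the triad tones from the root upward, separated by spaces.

bVI is built on the lowered scale degree 6. In B major degree 6 is G#; lowered it becomes G. Building the major chord from the parallel minor on G: G–B–D.

G B D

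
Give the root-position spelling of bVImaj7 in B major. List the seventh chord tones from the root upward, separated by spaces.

G B D F#

Scale degree 6 in B major is G#. bVImaj7 uses the lowered form, G, taken from B minor. In B minor the chord on G is G–B–D–F#.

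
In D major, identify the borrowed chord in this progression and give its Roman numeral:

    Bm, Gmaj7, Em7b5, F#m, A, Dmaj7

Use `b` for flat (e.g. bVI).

iiø7

The diatonic triads in D major are D, Em, F#m, G, A, Bm, C#dim. Bm, Gmaj7, F#m, A and Dmaj7 are all diatonic. Em7b5 (E–G–Bb–D) is not: scale degree 2 in D major carries Em (ii). In D minor the chord on that degree is Em7b5, so here it functions as iiø7, borrowed from the parallel minor.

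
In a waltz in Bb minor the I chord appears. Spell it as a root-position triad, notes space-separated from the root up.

The root, Bb, is scale degree 1 — the same note in Bb minor and Bb major; only the chord quality changes. Building the major chord from the parallel major on Bb: Bb–D–F.

Bb D F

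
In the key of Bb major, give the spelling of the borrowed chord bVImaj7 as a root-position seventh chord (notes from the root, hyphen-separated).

bVImaj7 is built on the lowered scale degree 6. In Bb major degree 6 is G; lowered it becomes Gb. Building the major-seventh chord from the parallel minor on Gb: Gb–Bb–Db–F.

Gb-Bb-Db-F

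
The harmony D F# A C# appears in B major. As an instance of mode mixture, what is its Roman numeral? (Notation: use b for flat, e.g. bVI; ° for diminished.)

bIIImaj7

The root D is the lowered 3rd scale degree — diatonically B major has D# there. Diatonically B major has D#m (iii) on that degree; D–F#–A–C# is instead the major-seventh chord native to B minor, so it takes the label bIIImaj7.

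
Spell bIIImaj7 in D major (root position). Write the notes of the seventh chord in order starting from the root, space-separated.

F A C E

bIIImaj7 is built on the lowered scale degree 3. In D major degree 3 is F#; lowered it becomes F. Stacking thirds in D minor on F gives F–A–C–E.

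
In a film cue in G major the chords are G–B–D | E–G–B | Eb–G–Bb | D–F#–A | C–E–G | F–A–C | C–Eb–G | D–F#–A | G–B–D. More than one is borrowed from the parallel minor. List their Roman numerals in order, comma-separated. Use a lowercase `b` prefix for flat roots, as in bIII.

G major has the diatonic set G, Am, Bm, C, D, Em, F#dim. G–B–D = G, E–G–B = Em, D–F#–A = D and C–E–G = C all belong to that set. But Eb–G–Bb is foreign: the diatonic vi on degree 6 is Em, whereas Eb comes from G minor. It is labeled bVI. But F–A–C is foreign: the diatonic vii° on degree 7 is F#dim, whereas F comes from G minor. It is labeled bVII. But C–Eb–G is foreign: the diatonic IV on degree 4 is C, whereas Cm comes from G minor. It is labeled iv.

bVI, bVII, iv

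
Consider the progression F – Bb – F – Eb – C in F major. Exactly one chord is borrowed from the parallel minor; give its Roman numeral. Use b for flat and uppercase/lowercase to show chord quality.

The diatonic triads in F major are F, Gm, Am, Bb, C, Dm, Edim. F, Bb and C all belong to that set. Eb (Eb–G–Bb) is not: scale degree 7 in F major carries Edim (vii°). In F minor the chord on that degree is Eb, so here it functions as bVII, borrowed from the parallel minor.

bVII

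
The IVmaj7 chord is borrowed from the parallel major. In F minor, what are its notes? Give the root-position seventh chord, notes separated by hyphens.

IVmaj7 is built on scale degree 4, which is Bb in both F minor and its parallel. In F major the chord on Bb is Bb–D–F–A.

Bb-D-F-A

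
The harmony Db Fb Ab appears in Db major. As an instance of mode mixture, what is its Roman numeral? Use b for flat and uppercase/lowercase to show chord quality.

Db is scale degree 1 in Db major. Db–Fb–Ab is a minor chord — the form found in Db minor, not the diatonic I (Db). Borrowed into Db major it is written i.

i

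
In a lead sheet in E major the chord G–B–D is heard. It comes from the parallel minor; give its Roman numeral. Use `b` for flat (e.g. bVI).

G is the lowered form of scale degree 3 in E major (the diatonic degree 3 is G#). G–B–D is a major chord — the form found in E minor, not the diatonic iii (G#m). Borrowed into E major it is written bIII.

bIII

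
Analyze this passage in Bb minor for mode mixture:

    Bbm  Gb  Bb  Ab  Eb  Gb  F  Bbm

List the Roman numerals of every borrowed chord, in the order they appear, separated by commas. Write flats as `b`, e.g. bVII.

In Bb minor (with V from harmonic minor) the diatonic chords are Bbm, Cdim, Db, Ebm, F, Gb, Ab. Bbm, Gb, Ab and F are all diatonic. Bb (Bb–D–F) doesn't fit — on degree 1 Bb minor would have Bbm (i). Bb is the degree-1 chord of Bb major, so it is the borrowed I. Eb (Eb–G–Bb) is not: scale degree 4 in Bb minor carries Ebm (iv). In Bb major the chord on that degree is Eb, so here it functions as IV, borrowed from the parallel major.

I, IV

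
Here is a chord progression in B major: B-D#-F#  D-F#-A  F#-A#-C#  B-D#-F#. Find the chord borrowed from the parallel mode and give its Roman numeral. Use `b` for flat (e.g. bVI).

bIII

In B major the diatonic chords are B, C#m, D#m, E, F#, G#m, A#dim. B–D#–F# = B and F#–A#–C# = F# both belong to that set. But D–F#–A is foreign: the diatonic iii on degree 3 is D#m, whereas D comes from B minor. It is labeled bIII.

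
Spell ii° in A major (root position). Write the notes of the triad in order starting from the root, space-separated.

The root, B, is scale degree 2 — the same note in A major and A minor; only the chord quality changes. Stacking thirds in A minor on B gives B–D–F.

B D F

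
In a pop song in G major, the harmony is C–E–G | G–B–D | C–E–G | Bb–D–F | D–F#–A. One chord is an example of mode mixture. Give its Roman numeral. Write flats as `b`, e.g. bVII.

bIII

In G major the diatonic chords are G, Am, Bm, C, D, Em, F#dim. Of the given chords, C–E–G = C, G–B–D = G and D–F#–A = D are diatonic. Bb–D–F is not: scale degree 3 in G major carries Bm (iii). In G minor the chord on that degree is Bb, so here it functions as bIII, borrowed from the parallel minor.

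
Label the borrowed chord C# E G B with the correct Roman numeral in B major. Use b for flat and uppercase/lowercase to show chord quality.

C# is scale degree 2 in B major. Diatonically B major has C#m (ii) on that degree; C#–E–G–B is instead the half-diminished-seventh chord native to B minor, so it takes the label iiø7.

iiø7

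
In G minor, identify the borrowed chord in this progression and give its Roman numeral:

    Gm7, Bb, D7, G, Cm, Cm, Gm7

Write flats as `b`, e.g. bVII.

The diatonic triads in G minor (with V from harmonic minor) are Gm, Adim, Bb, Cm, D, Eb, F. Of the given chords, Gm7, Bb, D7 and Cm are diatonic. G (G–B–D) is not: scale degree 1 in G minor carries Gm (i). In G major the chord on that degree is G, so here it functions as I, borrowed from the parallel major.

I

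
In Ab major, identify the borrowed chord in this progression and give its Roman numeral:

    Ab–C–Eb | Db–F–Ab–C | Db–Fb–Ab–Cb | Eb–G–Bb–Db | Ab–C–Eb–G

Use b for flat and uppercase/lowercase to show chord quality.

Ab major has the diatonic set Ab, Bbm, Cm, Db, Eb, Fm, Gdim. Ab–C–Eb = Ab, Db–F–Ab–C = Dbmaj7, Eb–G–Bb–Db = Eb7 and Ab–C–Eb–G = Abmaj7 are all diatonic. Db–Fb–Ab–Cb doesn't fit — on degree 4 Ab major would have Db (IV). Dbm7 is the degree-4 chord of Ab minor, so it is the borrowed iv7.

iv7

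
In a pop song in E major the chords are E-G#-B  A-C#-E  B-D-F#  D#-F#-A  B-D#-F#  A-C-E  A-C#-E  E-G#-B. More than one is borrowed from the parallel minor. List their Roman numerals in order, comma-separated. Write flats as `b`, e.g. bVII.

v, iv

In E major the diatonic chords are E, F#m, G#m, A, B, C#m, D#dim. Of the given chords, E–G#–B = E, A–C#–E = A, D#–F#–A = D#dim and B–D#–F# = B are diatonic. But B–D–F# is foreign: the diatonic V on degree 5 is B, whereas Bm comes from E minor. It is labeled v. A–C–E doesn't fit — on degree 4 E major would have A (IV). Am is the degree-4 chord of E minor, so it is the borrowed iv.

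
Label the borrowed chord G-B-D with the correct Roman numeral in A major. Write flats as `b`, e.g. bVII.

bVII

The root G is the lowered 7th scale degree — diatonically A major has G# there. Diatonically A major has G#dim (vii°) on that degree; G–B–D is instead the major chord native to A minor, so it takes the label bVII.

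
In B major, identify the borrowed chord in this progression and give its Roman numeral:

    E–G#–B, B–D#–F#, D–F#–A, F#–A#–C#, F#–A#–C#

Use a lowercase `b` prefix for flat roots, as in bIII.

bIII

In B major the diatonic chords are B, C#m, D#m, E, F#, G#m, A#dim. Of the given chords, E–G#–B = E, B–D#–F# = B and F#–A#–C# = F# are diatonic. But D–F#–A is foreign: the diatonic iii on degree 3 is D#m, whereas D comes from B minor. It is labeled bIII.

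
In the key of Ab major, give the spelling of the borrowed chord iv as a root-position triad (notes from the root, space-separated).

iv is built on scale degree 4, which is Db in both Ab major and its parallel. Building the minor chord from the parallel minor on Db: Db–Fb–Ab.

Db Fb Ab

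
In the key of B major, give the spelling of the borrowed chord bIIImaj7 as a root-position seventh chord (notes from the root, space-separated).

D F# A C#

The root of bIIImaj7 is the lowered 3rd degree: D# becomes D. Stacking thirds in B minor on D gives D–F#–A–C#.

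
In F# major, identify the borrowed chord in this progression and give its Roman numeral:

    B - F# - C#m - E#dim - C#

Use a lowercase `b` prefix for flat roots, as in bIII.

v

In F# major the diatonic chords are F#, G#m, A#m, B, C#, D#m, E#dim. B, F#, E#dim and C# are all diatonic. C#m (C#–E–G#) is not: scale degree 5 in F# major carries C# (V). In F# minor the chord on that degree is C#m, so here it functions as v, borrowed from the parallel minor.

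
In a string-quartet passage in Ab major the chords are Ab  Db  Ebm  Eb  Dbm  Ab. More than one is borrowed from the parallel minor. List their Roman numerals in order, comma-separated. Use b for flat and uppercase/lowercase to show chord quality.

v, iv

In Ab major the diatonic chords are Ab, Bbm, Cm, Db, Eb, Fm, Gdim. Ab, Db and Eb are all diatonic. But Ebm (Eb–Gb–Bb) is foreign: the diatonic V on degree 5 is Eb, whereas Ebm comes from Ab minor. It is labeled v. Dbm (Db–Fb–Ab) is not: scale degree 4 in Ab major carries Db (IV). In Ab minor the chord on that degree is Dbm, so here it functions as iv, borrowed from the parallel minor.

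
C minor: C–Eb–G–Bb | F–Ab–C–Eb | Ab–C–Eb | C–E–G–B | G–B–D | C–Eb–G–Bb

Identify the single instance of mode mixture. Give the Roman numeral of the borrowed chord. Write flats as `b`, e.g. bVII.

The diatonic triads in C minor (with V from harmonic minor) are Cm, Ddim, Eb, Fm, G, Ab, Bb. C–Eb–G–Bb = Cm7, F–Ab–C–Eb = Fm7, Ab–C–Eb = Ab and G–B–D = G all belong to that set. But C–E–G–B is foreign: the diatonic i on degree 1 is Cm, whereas Cmaj7 comes from C major. It is labeled Imaj7.

Imaj7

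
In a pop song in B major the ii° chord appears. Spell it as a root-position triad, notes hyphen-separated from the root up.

ii° is built on scale degree 2, which is C# in both B major and its parallel. Stacking thirds in B minor on C# gives C#–E–G.

C#-E-G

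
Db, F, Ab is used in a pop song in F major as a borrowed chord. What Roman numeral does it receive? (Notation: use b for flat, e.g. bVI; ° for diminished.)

The root Db is the lowered 6th scale degree — diatonically F major has D there. The diatonic chord on degree 6 would be Dm (vi), but Db–F–Ab is the major chord from F minor. As a borrowed chord it is labeled bVI.

bVI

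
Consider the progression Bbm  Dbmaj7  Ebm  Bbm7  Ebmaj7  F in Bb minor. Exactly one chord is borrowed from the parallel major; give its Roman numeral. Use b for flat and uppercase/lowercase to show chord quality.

The diatonic triads in Bb minor (with V from harmonic minor) are Bbm, Cdim, Db, Ebm, F, Gb, Ab. Of the given chords, Bbm, Dbmaj7, Ebm, Bbm7 and F are diatonic. Ebmaj7 (Eb–G–Bb–D) is not: scale degree 4 in Bb minor carries Ebm (iv). In Bb major the chord on that degree is Ebmaj7, so here it functions as IVmaj7, borrowed from the parallel major.

IVmaj7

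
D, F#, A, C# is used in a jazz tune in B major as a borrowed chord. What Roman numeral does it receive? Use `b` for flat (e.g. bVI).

In B major scale degree 3 is D#; D is its lowered form, from B minor. The diatonic chord on degree 3 would be D#m (iii), but D–F#–A–C# is the major-seventh chord from B minor. As a borrowed chord it is labeled bIIImaj7.

bIIImaj7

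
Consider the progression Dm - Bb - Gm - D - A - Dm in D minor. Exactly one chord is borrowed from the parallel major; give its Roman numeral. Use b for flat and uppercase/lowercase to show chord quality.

In D minor (with V from harmonic minor) the diatonic chords are Dm, Edim, F, Gm, A, Bb, C. Dm, Bb, Gm and A all belong to that set. D (D–F#–A) is not: scale degree 1 in D minor carries Dm (i). In D major the chord on that degree is D, so here it functions as I, borrowed from the parallel major.

I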